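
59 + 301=360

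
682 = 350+332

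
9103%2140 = 543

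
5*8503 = 42515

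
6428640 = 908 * 7080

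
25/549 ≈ 0.0455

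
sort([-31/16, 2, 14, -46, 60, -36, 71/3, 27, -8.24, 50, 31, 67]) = [-46, -36, -8.24, -31/16, 2, 14, 71/3, 27, 31, 50, 60, 67]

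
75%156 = 75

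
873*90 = 78570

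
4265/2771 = 1+1494/2771 ≈ 1.54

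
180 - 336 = -156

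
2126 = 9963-7837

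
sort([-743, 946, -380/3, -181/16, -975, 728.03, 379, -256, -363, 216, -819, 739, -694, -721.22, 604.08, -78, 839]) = [-975, -819, -743, -721.22, -694, -363, -256, -380/3, -78, -181/16, 216, 379, 604.08, 728.03, 739, 839, 946]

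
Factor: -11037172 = -1*2^2*2759293^1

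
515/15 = 34 + 1/3 ≈ 34.33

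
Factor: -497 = -1*7^1*71^1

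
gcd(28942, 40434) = 2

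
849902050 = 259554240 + 590347810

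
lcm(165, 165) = 165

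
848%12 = 8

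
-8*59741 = -477928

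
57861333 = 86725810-28864477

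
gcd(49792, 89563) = 1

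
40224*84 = 3378816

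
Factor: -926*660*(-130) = 2^4*3^1*5^2*11^1*13^1*463^1 = 79450800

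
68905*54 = 3720870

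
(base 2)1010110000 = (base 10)688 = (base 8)1260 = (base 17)268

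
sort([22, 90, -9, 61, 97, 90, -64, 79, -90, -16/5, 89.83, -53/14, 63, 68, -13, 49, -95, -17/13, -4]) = [-95, -90, -64, -13, -9, -4, -53/14, -16/5, -17/13, 22, 49, 61, 63, 68, 79, 89.83, 90, 90, 97]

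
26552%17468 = 9084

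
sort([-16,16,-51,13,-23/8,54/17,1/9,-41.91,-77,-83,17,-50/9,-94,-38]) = [-94,-83,-77,-51,-41.91,-38,-16,-50/9,-23/8,1/9,54/17,13,16,17]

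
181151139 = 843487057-662335918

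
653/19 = 34 + 7/19 ≈ 34.37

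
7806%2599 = 9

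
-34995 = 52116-87111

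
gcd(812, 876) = 4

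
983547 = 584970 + 398577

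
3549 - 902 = 2647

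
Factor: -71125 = -1*5^3*569^1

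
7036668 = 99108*71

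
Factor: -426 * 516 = -1 * 2^3 * 3^2 * 43^1 * 71^1 = -219816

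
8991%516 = 219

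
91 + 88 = 179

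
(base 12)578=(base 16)32c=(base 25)17c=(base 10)812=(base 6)3432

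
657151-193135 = 464016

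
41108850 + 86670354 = 127779204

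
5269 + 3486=8755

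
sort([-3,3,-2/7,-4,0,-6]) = [-6,-4,-3,-2/7,0,3]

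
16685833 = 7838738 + 8847095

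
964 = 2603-1639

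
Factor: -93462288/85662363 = -1 * 2^4 * 37^(-1) * 41^1 * 53^(-1) * 14561^(-1) * 47491^1 = -31154096/28554121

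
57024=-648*(-88)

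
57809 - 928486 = -870677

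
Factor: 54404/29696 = 2^(-8)*7^1*67^1 = 469/256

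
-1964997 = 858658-2823655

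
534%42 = 30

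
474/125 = 3 + 99/125 ≈ 3.79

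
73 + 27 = 100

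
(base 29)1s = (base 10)57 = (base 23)2b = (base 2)111001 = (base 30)1r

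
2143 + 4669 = 6812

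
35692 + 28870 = 64562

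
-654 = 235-889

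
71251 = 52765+18486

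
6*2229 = 13374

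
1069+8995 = 10064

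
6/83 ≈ 0.0723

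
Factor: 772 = 2^2*193^1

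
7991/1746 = 4 + 1007/1746 ≈ 4.58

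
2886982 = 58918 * 49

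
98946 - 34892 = 64054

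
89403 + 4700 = 94103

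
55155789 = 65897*837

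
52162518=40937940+11224578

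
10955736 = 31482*348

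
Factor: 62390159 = 13^1 * 4799243^1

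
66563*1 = 66563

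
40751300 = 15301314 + 25449986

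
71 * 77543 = 5505553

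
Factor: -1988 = -1 * 2^2 * 7^1 * 71^1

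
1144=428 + 716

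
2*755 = 1510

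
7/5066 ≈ 0.00138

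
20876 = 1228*17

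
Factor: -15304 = -1 * 2^3 * 1913^1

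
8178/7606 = 1 + 286/3803 ≈ 1.08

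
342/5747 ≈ 0.0595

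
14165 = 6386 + 7779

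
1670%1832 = 1670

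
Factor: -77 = -1*7^1*11^1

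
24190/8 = 3023 + 3/4 = 3023.75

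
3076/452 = 769/113 ≈ 6.81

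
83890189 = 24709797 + 59180392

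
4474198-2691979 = 1782219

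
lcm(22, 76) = 836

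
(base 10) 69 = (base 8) 105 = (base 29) 2b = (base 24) 2l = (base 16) 45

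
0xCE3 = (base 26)4MN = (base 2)110011100011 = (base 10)3299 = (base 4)303203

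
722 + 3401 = 4123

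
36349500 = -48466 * (-750)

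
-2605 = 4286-6891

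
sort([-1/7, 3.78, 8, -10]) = [-10, -1/7, 3.78, 8]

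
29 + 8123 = 8152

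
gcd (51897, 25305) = 3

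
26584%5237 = 399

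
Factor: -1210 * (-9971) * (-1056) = -1 * 2^6 * 3^1 * 5^1 * 11^3 * 13^2 * 59^1 = -12740544960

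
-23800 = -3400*7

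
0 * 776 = 0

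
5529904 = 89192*62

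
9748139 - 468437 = 9279702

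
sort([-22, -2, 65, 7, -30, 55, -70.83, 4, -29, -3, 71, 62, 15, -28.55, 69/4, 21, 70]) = [-70.83, -30, -29, -28.55, -22, -3, -2, 4, 7, 15, 69/4, 21, 55, 62, 65, 70, 71]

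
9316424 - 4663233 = 4653191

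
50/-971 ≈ -0.0515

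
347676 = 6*57946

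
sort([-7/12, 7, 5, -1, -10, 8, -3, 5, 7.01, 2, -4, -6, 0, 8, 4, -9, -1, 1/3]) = [-10, -9, -6, -4, -3, -1, -1, -7/12, 0, 1/3, 2, 4, 5, 5, 7, 7.01, 8, 8]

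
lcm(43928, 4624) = 87856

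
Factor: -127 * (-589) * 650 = 2^1 * 5^2 * 13^1 * 19^1 * 31^1 * 127^1 = 48621950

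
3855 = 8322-4467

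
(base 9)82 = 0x4a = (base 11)68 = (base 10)74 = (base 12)62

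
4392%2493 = 1899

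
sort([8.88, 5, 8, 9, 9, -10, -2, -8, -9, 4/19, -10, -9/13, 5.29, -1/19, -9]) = [-10, -10, -9, -9, -8, -2, -9/13, -1/19, 4/19, 5, 5.29, 8, 8.88, 9, 9]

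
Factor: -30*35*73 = -1*2^1*3^1*5^2*7^1*73^1 = -76650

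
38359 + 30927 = 69286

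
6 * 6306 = 37836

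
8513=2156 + 6357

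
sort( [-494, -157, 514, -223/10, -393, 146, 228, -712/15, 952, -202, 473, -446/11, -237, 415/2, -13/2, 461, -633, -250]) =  [-633, -494, -393, -250, -237, -202, -157, -712/15, -446/11, -223/10, -13/2, 146, 415/2, 228, 461, 473, 514, 952]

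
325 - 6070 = -5745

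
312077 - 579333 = -267256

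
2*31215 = 62430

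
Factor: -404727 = -1 * 3^1 * 134909^1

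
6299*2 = 12598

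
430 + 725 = 1155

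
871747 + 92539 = 964286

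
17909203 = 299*59897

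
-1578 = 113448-115026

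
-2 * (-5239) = 10478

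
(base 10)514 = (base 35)eo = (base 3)201001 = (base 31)gi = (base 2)1000000010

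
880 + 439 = 1319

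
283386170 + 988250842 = 1271637012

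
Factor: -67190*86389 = -1*2^1*5^1*6719^1*86389^1 = -5804476910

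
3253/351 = 9 + 94/351≈9.27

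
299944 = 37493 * 8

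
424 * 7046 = 2987504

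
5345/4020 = 1069/804 ≈ 1.33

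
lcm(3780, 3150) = 18900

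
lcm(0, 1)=0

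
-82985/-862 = 96 + 233/862 ≈ 96.27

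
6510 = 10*651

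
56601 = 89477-32876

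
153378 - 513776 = -360398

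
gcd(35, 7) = 7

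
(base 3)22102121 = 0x1801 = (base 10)6145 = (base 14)234d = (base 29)78q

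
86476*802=69353752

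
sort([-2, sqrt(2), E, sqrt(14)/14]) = [-2, sqrt(14)/14, sqrt(2), E]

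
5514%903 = 96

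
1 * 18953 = 18953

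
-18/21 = -6/7 ≈ -0.857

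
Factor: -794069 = -1 * 331^1 * 2399^1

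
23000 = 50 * 460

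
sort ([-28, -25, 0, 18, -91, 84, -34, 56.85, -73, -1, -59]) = [-91, -73, -59, -34, -28, -25, -1, 0, 18, 56.85, 84]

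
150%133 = 17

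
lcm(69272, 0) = 0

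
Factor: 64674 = 2^1 * 3^2 * 3593^1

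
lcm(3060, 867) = 52020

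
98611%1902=1609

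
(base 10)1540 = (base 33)1dm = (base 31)1il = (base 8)3004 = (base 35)190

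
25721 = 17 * 1513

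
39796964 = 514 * 77426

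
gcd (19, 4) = 1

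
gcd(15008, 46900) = 1876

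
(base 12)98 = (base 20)5g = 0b1110100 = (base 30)3q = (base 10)116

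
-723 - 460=-1183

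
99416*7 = 695912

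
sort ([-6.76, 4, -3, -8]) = [-8, -6.76, -3, 4]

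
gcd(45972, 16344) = 36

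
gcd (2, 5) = 1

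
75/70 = 1 + 1/14 ≈ 1.07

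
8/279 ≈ 0.0287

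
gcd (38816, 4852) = 4852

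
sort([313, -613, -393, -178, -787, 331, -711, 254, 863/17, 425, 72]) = [-787, -711, -613, -393, -178, 863/17, 72, 254, 313, 331, 425]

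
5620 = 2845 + 2775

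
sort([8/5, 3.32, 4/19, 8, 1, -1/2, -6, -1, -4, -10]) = [-10, -6, -4, -1, -1/2, 4/19, 1, 8/5, 3.32, 8]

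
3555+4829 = 8384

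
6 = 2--4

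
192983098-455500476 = -262517378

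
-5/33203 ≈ -0.000151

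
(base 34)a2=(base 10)342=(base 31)b1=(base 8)526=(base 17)132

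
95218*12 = 1142616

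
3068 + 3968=7036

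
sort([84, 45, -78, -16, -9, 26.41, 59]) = [-78, -16, -9, 26.41, 45, 59, 84]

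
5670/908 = 2835/454 ≈ 6.24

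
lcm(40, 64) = 320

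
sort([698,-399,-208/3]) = [-399,-208/3,698]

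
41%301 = 41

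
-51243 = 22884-74127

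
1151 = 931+220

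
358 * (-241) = -86278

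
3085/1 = 3085 = 3085.00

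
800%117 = 98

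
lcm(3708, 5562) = 11124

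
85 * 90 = 7650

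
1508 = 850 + 658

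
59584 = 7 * 8512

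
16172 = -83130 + 99302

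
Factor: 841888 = 2^5*26309^1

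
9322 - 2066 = 7256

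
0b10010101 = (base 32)4l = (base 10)149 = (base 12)105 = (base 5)1044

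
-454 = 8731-9185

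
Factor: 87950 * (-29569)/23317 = -1 * 2^1 * 5^2 * 7^(-1) * 1759^1 * 3331^(-1) * 29569^1 = -2600593550/23317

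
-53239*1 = -53239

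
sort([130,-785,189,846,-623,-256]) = [-785,-623,-256,130,189,846]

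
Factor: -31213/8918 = -1 * 2^(-1) * 7^1 = -7/2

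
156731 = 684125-527394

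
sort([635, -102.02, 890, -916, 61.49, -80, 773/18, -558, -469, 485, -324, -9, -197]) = [-916, -558, -469, -324, -197, -102.02, -80, -9, 773/18, 61.49, 485, 635, 890]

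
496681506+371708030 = 868389536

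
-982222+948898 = -33324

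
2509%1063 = 383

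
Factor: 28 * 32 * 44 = 2^9 * 7^1 * 11^1 = 39424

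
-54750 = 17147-71897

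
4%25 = 4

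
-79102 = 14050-93152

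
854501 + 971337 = 1825838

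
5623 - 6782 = -1159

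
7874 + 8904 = 16778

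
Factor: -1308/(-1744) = 2^(-2)*3^1 = 3/4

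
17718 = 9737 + 7981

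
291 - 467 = -176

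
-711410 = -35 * 20326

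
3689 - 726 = 2963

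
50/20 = 5/2 = 2.50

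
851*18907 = 16089857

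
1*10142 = 10142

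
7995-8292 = -297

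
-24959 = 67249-92208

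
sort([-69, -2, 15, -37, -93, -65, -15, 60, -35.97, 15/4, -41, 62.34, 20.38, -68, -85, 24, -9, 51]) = [-93, -85, -69, -68, -65, -41, -37, -35.97, -15, -9, -2, 15/4, 15, 20.38, 24, 51, 60, 62.34]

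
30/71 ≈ 0.423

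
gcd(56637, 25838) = 1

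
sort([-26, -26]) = [-26, -26]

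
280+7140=7420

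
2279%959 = 361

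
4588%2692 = 1896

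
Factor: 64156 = 2^2 * 43^1 * 373^1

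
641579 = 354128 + 287451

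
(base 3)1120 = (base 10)42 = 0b101010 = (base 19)24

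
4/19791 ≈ 0.000202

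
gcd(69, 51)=3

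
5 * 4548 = 22740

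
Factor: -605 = -1*5^1*11^2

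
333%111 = 0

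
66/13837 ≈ 0.00477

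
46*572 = 26312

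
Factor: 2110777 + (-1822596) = 288181^1 = 288181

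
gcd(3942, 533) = 1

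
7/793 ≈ 0.00883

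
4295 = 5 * 859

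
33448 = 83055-49607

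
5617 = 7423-1806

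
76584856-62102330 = 14482526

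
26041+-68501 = -42460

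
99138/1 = 99138 = 99138.00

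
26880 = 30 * 896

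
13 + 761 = 774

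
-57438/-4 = 28719/2 = 14359.50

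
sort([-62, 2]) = [-62, 2]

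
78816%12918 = 1308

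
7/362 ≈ 0.0193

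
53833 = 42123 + 11710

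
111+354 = 465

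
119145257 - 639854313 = -520709056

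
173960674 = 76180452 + 97780222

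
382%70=32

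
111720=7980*14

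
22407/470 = 47+317/470 ≈ 47.67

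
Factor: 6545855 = 5^1*37^1*41^1*863^1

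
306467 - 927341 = -620874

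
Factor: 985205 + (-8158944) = -1*7173739^1 = -7173739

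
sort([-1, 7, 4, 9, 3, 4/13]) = [-1, 4/13, 3, 4, 7, 9]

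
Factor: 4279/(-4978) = -1*2^(-1)*11^1*19^(-1)*131^(-1)*389^1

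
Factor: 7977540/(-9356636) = -1 * 3^1 * 5^1 * 31^1 * 569^(-1) * 4111^(-1) * 4289^1 = -1994385/2339159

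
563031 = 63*8937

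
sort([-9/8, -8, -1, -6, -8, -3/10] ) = [-8, -8, -6, -9/8, -1, -3/10] 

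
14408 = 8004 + 6404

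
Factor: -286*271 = -1*2^1*11^1*13^1*271^1 = -77506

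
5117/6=852 + 5/6≈852.83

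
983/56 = 17 + 31/56 ≈ 17.55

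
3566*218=777388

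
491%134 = 89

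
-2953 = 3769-6722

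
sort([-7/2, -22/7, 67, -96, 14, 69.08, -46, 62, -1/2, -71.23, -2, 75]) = [-96, -71.23, -46, -7/2, -22/7, -2, -1/2, 14, 62, 67, 69.08, 75]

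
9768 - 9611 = 157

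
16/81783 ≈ 0.000196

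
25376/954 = 12688/477 ≈ 26.60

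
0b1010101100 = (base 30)mo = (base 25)129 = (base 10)684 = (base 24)14c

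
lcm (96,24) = 96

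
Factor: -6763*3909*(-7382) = 2^1*3^1*1303^1*3691^1*6763^1 = 195154737594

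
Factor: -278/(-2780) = 2^(-1) * 5^(-1) = 1/10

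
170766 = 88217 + 82549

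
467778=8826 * 53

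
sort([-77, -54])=[-77, -54]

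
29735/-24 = -1238 - 23/24≈-1238.96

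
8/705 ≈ 0.0113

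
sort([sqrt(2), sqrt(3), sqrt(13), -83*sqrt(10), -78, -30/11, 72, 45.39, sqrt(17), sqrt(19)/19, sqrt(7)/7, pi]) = [-83*sqrt(10), -78, -30/11, sqrt(19)/19, sqrt(7)/7, sqrt(2), sqrt(3), pi, sqrt(13), sqrt(17), 45.39, 72]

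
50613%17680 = 15253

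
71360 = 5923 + 65437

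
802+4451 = 5253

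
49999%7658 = 4051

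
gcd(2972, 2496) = 4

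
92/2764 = 23/691 ≈ 0.0333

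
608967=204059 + 404908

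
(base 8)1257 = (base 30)mr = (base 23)16k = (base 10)687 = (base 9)843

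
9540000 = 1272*7500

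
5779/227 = 25 + 104/227 ≈ 25.46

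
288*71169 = 20496672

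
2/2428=1/1214 ≈ 0.000824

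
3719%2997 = 722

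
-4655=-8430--3775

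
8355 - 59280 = -50925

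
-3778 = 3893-7671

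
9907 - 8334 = 1573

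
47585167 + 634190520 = 681775687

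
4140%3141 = 999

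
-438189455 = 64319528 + -502508983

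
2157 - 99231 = -97074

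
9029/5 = 1805 + 4/5 = 1805.80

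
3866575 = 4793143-926568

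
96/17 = 5+11/17 ≈ 5.65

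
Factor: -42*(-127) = 2^1*3^1*7^1*127^1 = 5334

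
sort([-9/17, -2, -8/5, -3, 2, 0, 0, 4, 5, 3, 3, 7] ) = [-3, -2, -8/5, -9/17, 0, 0, 2, 3, 3, 4, 5, 7] 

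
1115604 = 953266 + 162338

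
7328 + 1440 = 8768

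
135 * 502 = 67770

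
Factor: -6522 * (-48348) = 2^3 * 3^3 * 17^1 * 79^1 * 1087^1 = 315325656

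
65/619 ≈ 0.105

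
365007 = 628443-263436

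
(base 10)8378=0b10000010111010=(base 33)7mt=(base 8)20272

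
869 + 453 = 1322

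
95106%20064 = 14850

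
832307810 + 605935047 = 1438242857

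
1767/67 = 26 + 25/67 ≈ 26.37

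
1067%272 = 251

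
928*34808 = 32301824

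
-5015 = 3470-8485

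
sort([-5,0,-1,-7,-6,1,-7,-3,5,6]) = [-7,-7,-6,-5,-3,-1,0,1,5,6]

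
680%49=43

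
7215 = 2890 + 4325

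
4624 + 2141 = 6765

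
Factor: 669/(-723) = -1*223^1*241^(-1) = -223/241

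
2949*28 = 82572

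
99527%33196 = 33135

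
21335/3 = 7111 + 2/3 ≈ 7111.67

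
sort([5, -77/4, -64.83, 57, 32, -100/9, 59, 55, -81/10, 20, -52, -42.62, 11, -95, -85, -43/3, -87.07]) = [-95, -87.07, -85, -64.83, -52, -42.62, -77/4, -43/3, -100/9, -81/10, 5, 11, 20, 32, 55, 57, 59]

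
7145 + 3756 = 10901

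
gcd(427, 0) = 427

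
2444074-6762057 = -4317983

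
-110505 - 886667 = -997172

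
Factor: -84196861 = -1 * 7^1 * 12028123^1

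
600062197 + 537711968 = 1137774165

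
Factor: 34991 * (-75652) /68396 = -1 * 11^1 * 3181^1 * 17099^(-1) * 18913^1 = -661784783/17099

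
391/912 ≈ 0.429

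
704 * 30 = 21120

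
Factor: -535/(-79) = 5^1*79^(-1)*107^1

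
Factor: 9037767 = 3^1*3012589^1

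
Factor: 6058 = 2^1 * 13^1 * 233^1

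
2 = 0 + 2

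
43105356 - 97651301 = -54545945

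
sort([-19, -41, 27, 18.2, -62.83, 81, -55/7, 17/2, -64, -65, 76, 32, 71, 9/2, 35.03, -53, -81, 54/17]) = [-81, -65, -64, -62.83, -53, -41, -19, -55/7, 54/17, 9/2, 17/2, 18.2, 27, 32, 35.03, 71, 76, 81]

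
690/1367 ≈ 0.505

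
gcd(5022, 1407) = 3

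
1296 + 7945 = 9241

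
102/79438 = 51/39719 ≈ 0.00128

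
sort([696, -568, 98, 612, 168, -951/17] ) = [-568, -951/17, 98, 168, 612, 696] 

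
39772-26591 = 13181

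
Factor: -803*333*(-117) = 3^4*11^1*13^1*37^1*73^1 = 31285683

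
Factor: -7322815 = -1*5^1*1464563^1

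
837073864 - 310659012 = 526414852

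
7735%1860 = 295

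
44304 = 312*142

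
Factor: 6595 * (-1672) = -1 * 2^3 * 5^1 * 11^1 * 19^1 * 1319^1 = -11026840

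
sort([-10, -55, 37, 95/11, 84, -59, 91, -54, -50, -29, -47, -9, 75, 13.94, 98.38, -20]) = [-59, -55, -54, -50, -47, -29, -20, -10, -9, 95/11, 13.94, 37, 75, 84, 91, 98.38]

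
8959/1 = 8959 = 8959.00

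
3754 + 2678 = 6432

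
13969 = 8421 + 5548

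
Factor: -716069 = -1*31^1*23099^1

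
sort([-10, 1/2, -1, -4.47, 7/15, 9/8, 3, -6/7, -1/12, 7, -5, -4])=[-10, -5, -4.47, -4, -1, -6/7, -1/12, 7/15, 1/2, 9/8, 3, 7]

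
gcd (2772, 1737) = 9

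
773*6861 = 5303553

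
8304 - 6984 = 1320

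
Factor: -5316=-1 * 2^2 * 3^1 * 443^1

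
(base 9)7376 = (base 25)8gf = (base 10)5415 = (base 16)1527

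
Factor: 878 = 2^1 * 439^1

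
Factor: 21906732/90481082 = 2^1 * 3^1 * 811^1 * 2251^1 * 45240541^ (-1) = 10953366/45240541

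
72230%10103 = 1509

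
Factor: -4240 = -1 * 2^4 * 5^1 * 53^1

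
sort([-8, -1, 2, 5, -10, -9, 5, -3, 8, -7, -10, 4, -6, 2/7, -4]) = [-10, -10, -9, -8, -7, -6, -4, -3, -1, 2/7, 2, 4, 5, 5, 8]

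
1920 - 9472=-7552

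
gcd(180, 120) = 60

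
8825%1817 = 1557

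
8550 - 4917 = 3633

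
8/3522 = 4/1761 ≈ 0.00227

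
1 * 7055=7055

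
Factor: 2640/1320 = 2^1 = 2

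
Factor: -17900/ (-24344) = 2^ (-1)*5^2*17^ (-1) = 25/34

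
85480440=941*90840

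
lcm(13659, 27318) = 27318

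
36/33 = 1 + 1/11 ≈ 1.09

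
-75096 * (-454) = 34093584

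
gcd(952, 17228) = 4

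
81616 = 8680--72936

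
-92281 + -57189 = -149470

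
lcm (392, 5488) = 5488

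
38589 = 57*677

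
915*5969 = 5461635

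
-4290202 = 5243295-9533497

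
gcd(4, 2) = 2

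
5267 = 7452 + -2185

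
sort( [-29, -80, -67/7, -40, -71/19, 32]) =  [-80, -40, -29, -67/7, -71/19, 32]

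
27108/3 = 9036 = 9036.00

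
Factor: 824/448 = 2^ (-3)*7^ (-1)*103^1 = 103/56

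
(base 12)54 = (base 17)3d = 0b1000000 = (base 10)64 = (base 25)2e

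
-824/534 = -1-145/267 ≈ -1.54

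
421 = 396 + 25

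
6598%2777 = 1044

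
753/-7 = -107 - 4/7 ≈ -107.57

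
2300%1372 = 928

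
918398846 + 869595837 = 1787994683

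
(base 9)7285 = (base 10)5342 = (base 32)56u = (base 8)12336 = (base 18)g8e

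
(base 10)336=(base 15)176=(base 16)150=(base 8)520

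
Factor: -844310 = -1*2^1*5^1*84431^1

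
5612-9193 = -3581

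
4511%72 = 47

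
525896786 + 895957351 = 1421854137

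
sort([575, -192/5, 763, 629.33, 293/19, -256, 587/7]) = [-256, -192/5, 293/19, 587/7, 575, 629.33, 763]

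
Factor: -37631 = -1*11^2*311^1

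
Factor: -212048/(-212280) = 2^1 * 3^(-1) * 5^(-1) * 61^(-1) * 457^1 = 914/915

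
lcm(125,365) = 9125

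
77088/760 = 9636/95 ≈ 101.43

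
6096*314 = 1914144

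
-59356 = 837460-896816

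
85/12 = 7 + 1/12 ≈ 7.08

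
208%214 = 208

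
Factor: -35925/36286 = -1*2^(-1)*3^1*5^2*479^1*18143^(-1)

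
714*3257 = 2325498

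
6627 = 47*141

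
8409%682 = 225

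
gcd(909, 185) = 1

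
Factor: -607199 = -1*607199^1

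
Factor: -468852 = -1*2^2*3^1*89^1*439^1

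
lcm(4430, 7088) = 35440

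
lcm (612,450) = 15300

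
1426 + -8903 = -7477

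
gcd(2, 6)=2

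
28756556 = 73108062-44351506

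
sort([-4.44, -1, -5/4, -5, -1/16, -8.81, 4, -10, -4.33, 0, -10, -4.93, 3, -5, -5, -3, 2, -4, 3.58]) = [-10, -10, -8.81, -5, -5, -5, -4.93, -4.44, -4.33, -4, -3, -5/4, -1, -1/16, 0, 2, 3, 3.58, 4]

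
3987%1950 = 87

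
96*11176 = 1072896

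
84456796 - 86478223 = -2021427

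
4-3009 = -3005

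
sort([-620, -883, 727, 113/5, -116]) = [-883, -620, -116, 113/5, 727]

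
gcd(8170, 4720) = 10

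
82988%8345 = 7883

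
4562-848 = 3714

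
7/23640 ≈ 0.000296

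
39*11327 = 441753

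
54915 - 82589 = -27674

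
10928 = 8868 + 2060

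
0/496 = 0 = 0.00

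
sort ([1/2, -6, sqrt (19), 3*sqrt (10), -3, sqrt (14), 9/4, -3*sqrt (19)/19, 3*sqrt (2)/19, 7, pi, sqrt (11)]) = [-6, -3, -3*sqrt (19)/19, 3*sqrt (2)/19, 1/2, 9/4, pi, sqrt (11), sqrt (14), sqrt (19), 7, 3*sqrt (10)]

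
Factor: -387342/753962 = -1*3^5*11^(-1)*43^(-1) = -243/473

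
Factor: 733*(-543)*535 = -1*3^1*5^1*107^1*181^1*733^1 = -212940165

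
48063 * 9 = 432567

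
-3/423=-1/141 ≈ -0.00709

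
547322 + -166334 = 380988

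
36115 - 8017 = 28098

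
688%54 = 40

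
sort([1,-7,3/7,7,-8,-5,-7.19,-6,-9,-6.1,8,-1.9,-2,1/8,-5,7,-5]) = [-9,-8,-7.19,-7,-6.1,-6,-5,-5,-5,-2,-1.9,1/8,3/7,1,7,7,8]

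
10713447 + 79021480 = 89734927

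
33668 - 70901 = -37233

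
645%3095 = 645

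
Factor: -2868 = -1 * 2^2 * 3^1 * 239^1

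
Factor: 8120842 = 2^1 * 1301^1 * 3121^1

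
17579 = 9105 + 8474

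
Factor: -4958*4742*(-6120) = 2^5*3^2*5^1*17^1*37^1*67^1*2371^1 = 143886316320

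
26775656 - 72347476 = -45571820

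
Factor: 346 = 2^1 * 173^1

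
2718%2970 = 2718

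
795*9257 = 7359315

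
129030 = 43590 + 85440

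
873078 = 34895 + 838183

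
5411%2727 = 2684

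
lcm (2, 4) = 4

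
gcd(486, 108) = 54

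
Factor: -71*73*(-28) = 2^2*7^1*71^1*73^1 = 145124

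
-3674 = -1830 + -1844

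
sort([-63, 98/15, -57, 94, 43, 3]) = [-63, -57, 3, 98/15, 43, 94]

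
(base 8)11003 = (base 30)53l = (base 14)1975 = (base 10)4611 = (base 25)79b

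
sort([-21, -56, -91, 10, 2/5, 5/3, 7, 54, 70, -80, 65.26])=[-91, -80, -56, -21, 2/5, 5/3, 7, 10, 54, 65.26, 70]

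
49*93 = 4557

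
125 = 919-794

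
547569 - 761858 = -214289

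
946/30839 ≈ 0.0307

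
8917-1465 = 7452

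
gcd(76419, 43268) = 1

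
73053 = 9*8117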